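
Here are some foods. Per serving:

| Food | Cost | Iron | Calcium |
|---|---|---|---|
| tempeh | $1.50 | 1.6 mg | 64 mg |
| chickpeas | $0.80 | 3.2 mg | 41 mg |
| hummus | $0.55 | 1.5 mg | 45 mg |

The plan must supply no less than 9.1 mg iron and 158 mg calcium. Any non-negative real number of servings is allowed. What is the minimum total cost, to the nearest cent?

$2.56

A basic optimal solution has at most two foods positive. Try each food alone and each pair with both targets met exactly.
tempeh only: max(9.1/1.6, 158/64) = 5.688 servings → $8.53.
chickpeas only: max(9.1/3.2, 158/41) = 3.854 servings → $3.08.
hummus only: max(9.1/1.5, 158/45) = 6.067 servings → $3.34.
tempeh + chickpeas with both tight: 0.9519 servings and 2.368 servings → $3.32.
tempeh + hummus with both targets exact would need a negative amount; discard.
chickpeas + hummus with both tight: 2.091 servings and 1.606 servings → $2.56.
Cheapest feasible corner: $2.56.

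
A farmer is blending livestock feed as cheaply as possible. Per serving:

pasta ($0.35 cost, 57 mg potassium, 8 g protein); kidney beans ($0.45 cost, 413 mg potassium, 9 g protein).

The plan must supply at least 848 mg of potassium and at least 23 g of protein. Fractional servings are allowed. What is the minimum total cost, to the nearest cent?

Check every corner: each single food scaled to meet both minima, and each pair solved so both constraints bind.
pasta only: max(848/57, 23/8) = 14.88 servings → $5.21.
kidney beans only: max(848/413, 23/9) = 2.556 servings → $1.15.
pasta + kidney beans with both tight: 0.6689 servings and 1.961 servings → $1.12.
Cheapest feasible corner: $1.12.

$1.12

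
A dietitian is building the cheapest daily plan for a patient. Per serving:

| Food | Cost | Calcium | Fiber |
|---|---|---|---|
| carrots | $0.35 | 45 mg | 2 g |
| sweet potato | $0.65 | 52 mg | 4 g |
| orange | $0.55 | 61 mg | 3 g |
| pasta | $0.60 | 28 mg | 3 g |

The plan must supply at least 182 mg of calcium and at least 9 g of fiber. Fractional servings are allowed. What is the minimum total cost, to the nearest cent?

$1.55

A basic optimal solution has at most two foods positive. Try each food alone and each pair with both targets met exactly.
carrots only: max(182/45, 9/2) = 4.5 servings → $1.57.
sweet potato only: max(182/52, 9/4) = 3.5 servings → $2.27.
orange only: max(182/61, 9/3) = 3 servings → $1.65.
pasta only: max(182/28, 9/3) = 6.5 servings → $3.90.
carrots + sweet potato with both tight: 3.421 servings and 0.5395 servings → $1.55.
carrots + orange: intersection lies outside the first quadrant.
carrots + pasta with both tight: 3.722 servings and 0.519 servings → $1.61.
sweet potato + orange with both tight: 0.03409 servings and 2.955 servings → $1.65.
sweet potato + pasta: intersection lies outside the first quadrant.
orange + pasta with both tight: 2.97 servings and 0.0303 servings → $1.65.
So the least-cost plan costs $1.55.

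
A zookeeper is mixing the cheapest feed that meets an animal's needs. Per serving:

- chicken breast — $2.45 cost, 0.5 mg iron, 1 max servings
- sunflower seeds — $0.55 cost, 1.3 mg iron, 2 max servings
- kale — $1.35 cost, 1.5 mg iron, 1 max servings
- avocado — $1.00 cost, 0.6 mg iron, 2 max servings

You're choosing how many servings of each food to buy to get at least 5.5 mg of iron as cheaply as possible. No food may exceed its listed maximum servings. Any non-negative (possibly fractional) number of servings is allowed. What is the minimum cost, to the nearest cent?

Cost per mg of iron: sunflower seeds $0.4231, kale $0.9000, avocado $1.6667, chicken breast $4.9000.
Take 2 servings of sunflower seeds: +2.6 mg iron for $1.10 (total $1.10, still need 2.9 mg).
Take 1 serving of kale: +1.5 mg iron for $1.35 (total $2.45, still need 1.4 mg).
Take 2 servings of avocado: +1.2 mg iron for $2.00 (total $4.45, still need 0.2 mg).
Take 0.4 servings of chicken breast: +0.2 mg iron for $0.98 (total $5.43, still need 0.0 mg).
Greedy by cheapest-per-mg is optimal for a single linear constraint, so the minimum cost is $5.43.

$5.43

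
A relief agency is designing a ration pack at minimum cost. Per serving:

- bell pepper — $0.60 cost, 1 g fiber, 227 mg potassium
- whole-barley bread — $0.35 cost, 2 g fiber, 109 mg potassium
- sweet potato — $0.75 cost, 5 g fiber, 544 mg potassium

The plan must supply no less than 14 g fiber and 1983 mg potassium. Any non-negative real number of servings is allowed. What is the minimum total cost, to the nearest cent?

At the optimum either one food covers both requirements or two foods hit both targets exactly; no other combination can be cheaper.
bell pepper only: max(14/1, 1983/227) = 14 servings → $8.40.
whole-barley bread only: max(14/2, 1983/109) = 18.19 servings → $6.37.
sweet potato only: max(14/5, 1983/544) = 3.645 servings → $2.73.
bell pepper + whole-barley bread with both tight: 7.072 servings and 3.464 servings → $5.46.
bell pepper + sweet potato with both tight: 3.89 servings and 2.022 servings → $3.85.
whole-barley bread + sweet potato: intersection lies outside the first quadrant.
So the least-cost plan costs $2.73.

$2.73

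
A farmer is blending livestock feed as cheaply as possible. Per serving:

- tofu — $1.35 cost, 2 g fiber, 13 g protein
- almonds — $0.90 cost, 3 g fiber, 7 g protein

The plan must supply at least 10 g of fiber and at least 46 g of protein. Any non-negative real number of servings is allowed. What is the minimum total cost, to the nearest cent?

$5.04

tofu only: max(10/2, 46/13) = 5 servings → $6.75.
almonds only: max(10/3, 46/7) = 6.571 servings → $5.91.
tofu + almonds with both tight: 2.72 servings and 1.52 servings → $5.04.
The minimum over all feasible corners is $5.04.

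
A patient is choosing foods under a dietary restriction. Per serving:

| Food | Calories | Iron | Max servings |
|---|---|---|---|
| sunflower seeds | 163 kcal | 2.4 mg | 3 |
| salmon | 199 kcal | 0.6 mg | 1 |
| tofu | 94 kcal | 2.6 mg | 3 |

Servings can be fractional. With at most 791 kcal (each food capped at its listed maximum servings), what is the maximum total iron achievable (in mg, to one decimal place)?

15.1 mg

Iron per kcal: tofu 0.02766, sunflower seeds 0.01472, salmon 0.003015.
Take 3 servings of tofu: uses 282 kcal, +7.8 mg iron (running total 7.8 mg).
Take 3 servings of sunflower seeds: uses 489 kcal, +7.2 mg iron (running total 15.0 mg).
Take 0.1005 servings of salmon: uses 20 kcal, +0.1 mg iron (running total 15.1 mg).
Greedy by best ratio exhausts the calories allowance optimally: 15.1 mg.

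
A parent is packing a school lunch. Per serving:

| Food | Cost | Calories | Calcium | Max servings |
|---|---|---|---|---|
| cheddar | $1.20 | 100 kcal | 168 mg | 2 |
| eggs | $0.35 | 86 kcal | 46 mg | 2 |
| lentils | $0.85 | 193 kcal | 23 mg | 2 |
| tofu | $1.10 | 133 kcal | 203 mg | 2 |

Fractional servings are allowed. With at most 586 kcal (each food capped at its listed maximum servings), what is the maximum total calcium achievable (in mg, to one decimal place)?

Calcium per kcal: cheddar 1.68, tofu 1.526, eggs 0.5349, lentils 0.1192.
Take 2 servings of cheddar: uses 200 kcal, +336.0 mg calcium (running total 336.0 mg).
Take 2 servings of tofu: uses 266 kcal, +406.0 mg calcium (running total 742.0 mg).
Take 1.395 servings of eggs: uses 120 kcal, +64.2 mg calcium (running total 806.2 mg).
Greedy by best ratio exhausts the calories allowance optimally: 806.2 mg.

806.2 mg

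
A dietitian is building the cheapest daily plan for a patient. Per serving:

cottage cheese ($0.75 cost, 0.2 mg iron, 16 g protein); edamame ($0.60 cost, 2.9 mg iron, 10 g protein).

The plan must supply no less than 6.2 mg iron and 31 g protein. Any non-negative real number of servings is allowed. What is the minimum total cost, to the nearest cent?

$1.73

An LP optimum is at a vertex; with two nutrient constraints at most two foods are used. Check each candidate.
cottage cheese only: max(6.2/0.2, 31/16) = 31 servings → $23.25.
edamame only: max(6.2/2.9, 31/10) = 3.1 servings → $1.86.
cottage cheese + edamame with both tight: 0.6284 servings and 2.095 servings → $1.73.
So the least-cost plan costs $1.73.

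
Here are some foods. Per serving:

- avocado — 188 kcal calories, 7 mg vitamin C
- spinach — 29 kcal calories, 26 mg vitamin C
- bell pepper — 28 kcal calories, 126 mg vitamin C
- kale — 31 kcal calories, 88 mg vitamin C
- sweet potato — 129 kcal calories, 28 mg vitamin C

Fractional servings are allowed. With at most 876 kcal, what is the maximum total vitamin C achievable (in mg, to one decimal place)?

3942.0 mg

Vitamin C per kcal: bell pepper 4.5, kale 2.839, spinach 0.8966, sweet potato 0.2171, avocado 0.03723.
With no serving limits, spend the whole calories allowance on bell pepper: 876 kcal / 28 kcal × 126 mg = 3942.0 mg.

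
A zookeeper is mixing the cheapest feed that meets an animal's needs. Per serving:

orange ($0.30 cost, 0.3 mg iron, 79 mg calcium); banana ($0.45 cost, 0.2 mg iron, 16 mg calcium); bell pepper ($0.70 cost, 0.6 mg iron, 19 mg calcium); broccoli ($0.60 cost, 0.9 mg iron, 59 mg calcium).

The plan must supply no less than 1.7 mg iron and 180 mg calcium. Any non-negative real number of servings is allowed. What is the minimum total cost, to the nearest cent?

$1.25

Check every corner: each single food scaled to meet both minima, and each pair solved so both constraints bind.
orange only: max(1.7/0.3, 180/79) = 5.667 servings → $1.70.
banana only: max(1.7/0.2, 180/16) = 11.25 servings → $5.06.
bell pepper only: max(1.7/0.6, 180/19) = 9.474 servings → $6.63.
broccoli only: max(1.7/0.9, 180/59) = 3.051 servings → $1.83.
orange + banana with both tight: 0.8 servings and 7.3 servings → $3.52.
orange + bell pepper with both tight: 1.815 servings and 1.926 servings → $1.89.
orange + broccoli with both tight: 1.155 servings and 1.504 servings → $1.25.
banana + bell pepper: the both-tight solution has a negative serving — not a feasible corner.
banana + broccoli with both targets exact would need a negative amount; discard.
bell pepper + broccoli with both targets exact would need a negative amount; discard.
The minimum over all feasible corners is $1.25.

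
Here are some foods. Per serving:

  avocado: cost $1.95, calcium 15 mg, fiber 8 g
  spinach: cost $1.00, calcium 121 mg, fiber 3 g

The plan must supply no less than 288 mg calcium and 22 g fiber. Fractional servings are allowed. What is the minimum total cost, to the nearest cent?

$5.94

Compare the cost at each extreme point of the feasible region.
avocado only: max(288/15, 22/8) = 19.2 servings → $37.44.
spinach only: max(288/121, 22/3) = 7.333 servings → $7.33.
avocado + spinach with both tight: 1.948 servings and 2.139 servings → $5.94.
The minimum over all feasible corners is $5.94.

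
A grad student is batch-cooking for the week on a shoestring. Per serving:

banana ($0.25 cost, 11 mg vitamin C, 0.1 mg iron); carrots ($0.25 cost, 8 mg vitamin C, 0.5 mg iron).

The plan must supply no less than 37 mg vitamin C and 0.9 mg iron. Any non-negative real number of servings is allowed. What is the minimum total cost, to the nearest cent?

$0.93

A basic optimal solution has at most two foods positive. Try each food alone and each pair with both targets met exactly.
banana only: max(37/11, 0.9/0.1) = 9 servings → $2.25.
carrots only: max(37/8, 0.9/0.5) = 4.625 servings → $1.16.
banana + carrots with both tight: 2.404 servings and 1.319 servings → $0.93.
The minimum over all feasible corners is $0.93.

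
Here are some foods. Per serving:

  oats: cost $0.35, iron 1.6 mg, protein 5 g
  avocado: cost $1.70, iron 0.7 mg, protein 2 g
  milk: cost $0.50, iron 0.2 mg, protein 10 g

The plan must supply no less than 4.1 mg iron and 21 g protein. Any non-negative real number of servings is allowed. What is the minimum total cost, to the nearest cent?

$1.30

Compare the cost at each extreme point of the feasible region.
oats only: max(4.1/1.6, 21/5) = 4.2 servings → $1.47.
avocado only: max(4.1/0.7, 21/2) = 10.5 servings → $17.85.
milk only: max(4.1/0.2, 21/10) = 20.5 servings → $10.25.
oats + avocado: the both-tight solution has a negative serving — not a feasible corner.
oats + milk with both tight: 2.453 servings and 0.8733 servings → $1.30.
avocado + milk with both tight: 5.576 servings and 0.9848 servings → $9.97.
The minimum over all feasible corners is $1.30.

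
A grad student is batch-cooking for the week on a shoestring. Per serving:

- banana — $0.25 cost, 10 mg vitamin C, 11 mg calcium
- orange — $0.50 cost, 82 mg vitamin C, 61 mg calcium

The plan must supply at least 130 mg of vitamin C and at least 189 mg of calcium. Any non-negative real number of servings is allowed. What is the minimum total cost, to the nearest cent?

For a min-cost LP with two ≥-constraints, a basic feasible solution has at most two positive variables.
banana only: max(130/10, 189/11) = 17.18 servings → $4.30.
orange only: max(130/82, 189/61) = 3.098 servings → $1.55.
banana + orange: the both-tight solution has a negative serving — not a feasible corner.
The minimum over all feasible corners is $1.55.

$1.55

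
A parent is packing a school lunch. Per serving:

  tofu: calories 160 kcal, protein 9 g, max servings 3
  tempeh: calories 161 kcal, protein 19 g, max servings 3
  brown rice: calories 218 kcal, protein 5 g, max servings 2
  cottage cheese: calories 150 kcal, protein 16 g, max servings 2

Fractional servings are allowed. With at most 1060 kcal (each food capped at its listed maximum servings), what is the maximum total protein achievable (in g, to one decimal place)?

104.6 g

Protein per kcal: tempeh 0.118, cottage cheese 0.1067, tofu 0.05625, brown rice 0.02294.
Take 3 servings of tempeh: uses 483 kcal, +57.0 g protein (running total 57.0 g).
Take 2 servings of cottage cheese: uses 300 kcal, +32.0 g protein (running total 89.0 g).
Take 1.731 servings of tofu: uses 277 kcal, +15.6 g protein (running total 104.6 g).
Filling greedily by protein-per-kcal is optimal for one linear limit, giving 104.6 g.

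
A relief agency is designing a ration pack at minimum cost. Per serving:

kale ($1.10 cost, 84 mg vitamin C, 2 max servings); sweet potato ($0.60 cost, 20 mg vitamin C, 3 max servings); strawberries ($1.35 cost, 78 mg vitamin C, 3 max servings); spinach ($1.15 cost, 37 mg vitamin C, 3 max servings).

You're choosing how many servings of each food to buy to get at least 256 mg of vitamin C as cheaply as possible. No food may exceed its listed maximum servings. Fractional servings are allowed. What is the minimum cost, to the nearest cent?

Cost per mg of vitamin C: kale $0.0131, strawberries $0.0173, sweet potato $0.0300, spinach $0.0311.
Take 2 servings of kale: +168.0 mg vitamin C for $2.20 (total $2.20, still need 88.0 mg).
Take 1.128 servings of strawberries: +88.0 mg vitamin C for $1.52 (total $3.72, still need 0.0 mg).
Filling from the cheapest source first is optimal under one linear minimum: $3.72.

$3.72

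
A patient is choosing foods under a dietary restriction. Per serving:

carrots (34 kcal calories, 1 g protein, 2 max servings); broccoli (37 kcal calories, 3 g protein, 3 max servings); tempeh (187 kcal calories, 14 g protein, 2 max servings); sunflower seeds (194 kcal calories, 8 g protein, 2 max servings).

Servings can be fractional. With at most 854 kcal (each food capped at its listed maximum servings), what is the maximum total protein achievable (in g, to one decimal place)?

Protein per kcal: broccoli 0.08108, tempeh 0.07487, sunflower seeds 0.04124, carrots 0.02941.
Take 3 servings of broccoli: uses 111 kcal, +9.0 g protein (running total 9.0 g).
Take 2 servings of tempeh: uses 374 kcal, +28.0 g protein (running total 37.0 g).
Take 1.902 servings of sunflower seeds: uses 369 kcal, +15.2 g protein (running total 52.2 g).
Greedy by best ratio exhausts the calories allowance optimally: 52.2 g.

52.2 g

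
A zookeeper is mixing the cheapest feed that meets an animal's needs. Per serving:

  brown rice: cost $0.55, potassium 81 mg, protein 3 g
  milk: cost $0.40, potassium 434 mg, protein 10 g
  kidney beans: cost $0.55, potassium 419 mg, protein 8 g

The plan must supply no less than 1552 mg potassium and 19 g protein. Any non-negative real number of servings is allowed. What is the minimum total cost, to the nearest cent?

The cheapest plan sits at a corner of the feasible region — with two constraints it uses at most two foods.
brown rice only: max(1552/81, 19/3) = 19.16 servings → $10.54.
milk only: max(1552/434, 19/10) = 3.576 servings → $1.43.
kidney beans only: max(1552/419, 19/8) = 3.704 servings → $2.04.
brown rice + milk with both targets exact would need a negative amount; discard.
brown rice + kidney beans: intersection lies outside the first quadrant.
milk + kidney beans: the both-tight solution has a negative serving — not a feasible corner.
The minimum over all feasible corners is $1.43.

$1.43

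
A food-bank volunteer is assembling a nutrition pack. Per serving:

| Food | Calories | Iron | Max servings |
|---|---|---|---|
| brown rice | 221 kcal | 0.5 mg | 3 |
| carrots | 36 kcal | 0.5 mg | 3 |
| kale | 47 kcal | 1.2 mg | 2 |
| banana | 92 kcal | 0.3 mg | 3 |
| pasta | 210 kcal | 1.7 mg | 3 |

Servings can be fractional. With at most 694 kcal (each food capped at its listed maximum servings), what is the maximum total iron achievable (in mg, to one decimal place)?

Iron per kcal: kale 0.02553, carrots 0.01389, pasta 0.008095, banana 0.003261, brown rice 0.002262.
Take 2 servings of kale: uses 94 kcal, +2.4 mg iron (running total 2.4 mg).
Take 3 servings of carrots: uses 108 kcal, +1.5 mg iron (running total 3.9 mg).
Take 2.343 servings of pasta: uses 492 kcal, +4.0 mg iron (running total 7.9 mg).
Greedy by best ratio exhausts the calories allowance optimally: 7.9 mg.

7.9 mg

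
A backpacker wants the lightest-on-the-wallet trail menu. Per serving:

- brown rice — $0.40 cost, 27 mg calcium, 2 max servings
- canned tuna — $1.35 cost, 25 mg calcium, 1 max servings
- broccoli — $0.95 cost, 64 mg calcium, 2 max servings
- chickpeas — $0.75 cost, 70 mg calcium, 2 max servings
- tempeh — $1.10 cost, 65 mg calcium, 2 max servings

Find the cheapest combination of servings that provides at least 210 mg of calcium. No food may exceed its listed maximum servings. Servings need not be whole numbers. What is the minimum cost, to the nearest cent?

$2.54

Cost per mg of calcium: chickpeas $0.0107, brown rice $0.0148, broccoli $0.0148, tempeh $0.0169, canned tuna $0.0540.
Take 2 servings of chickpeas: +140.0 mg calcium for $1.50 (total $1.50, still need 70.0 mg).
Take 2 servings of brown rice: +54.0 mg calcium for $0.80 (total $2.30, still need 16.0 mg).
Take 0.25 servings of broccoli: +16.0 mg calcium for $0.24 (total $2.54, still need 0.0 mg).
Filling from the cheapest source first is optimal under one linear minimum: $2.54.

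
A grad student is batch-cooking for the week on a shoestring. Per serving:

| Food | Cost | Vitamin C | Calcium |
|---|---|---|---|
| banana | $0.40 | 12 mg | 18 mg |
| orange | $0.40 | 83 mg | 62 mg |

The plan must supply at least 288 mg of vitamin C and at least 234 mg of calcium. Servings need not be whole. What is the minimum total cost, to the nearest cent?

$1.51

With two linear requirements the optimum uses one or two foods; enumerate the corners.
banana only: max(288/12, 234/18) = 24 servings → $9.60.
orange only: max(288/83, 234/62) = 3.774 servings → $1.51.
banana + orange with both tight: 2.088 servings and 3.168 servings → $2.10.
Cheapest feasible corner: $1.51.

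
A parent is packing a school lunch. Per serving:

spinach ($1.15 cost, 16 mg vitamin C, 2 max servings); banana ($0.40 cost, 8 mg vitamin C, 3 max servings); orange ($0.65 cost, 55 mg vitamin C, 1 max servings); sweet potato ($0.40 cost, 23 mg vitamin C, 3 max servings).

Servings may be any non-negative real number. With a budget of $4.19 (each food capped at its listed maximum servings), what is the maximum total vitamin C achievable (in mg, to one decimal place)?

163.9 mg

Vitamin C per dollar: orange 84.62, sweet potato 57.5, banana 20, spinach 13.91.
Take 1 serving of orange: spends $0.65, +55.0 mg vitamin C (running total 55.0 mg).
Take 3 servings of sweet potato: spends $1.20, +69.0 mg vitamin C (running total 124.0 mg).
Take 3 servings of banana: spends $1.20, +24.0 mg vitamin C (running total 148.0 mg).
Take 0.9913 servings of spinach: spends $1.14, +15.9 mg vitamin C (running total 163.9 mg).
Filling greedily by vitamin C-per-dollar is optimal for one linear limit, giving 163.9 mg.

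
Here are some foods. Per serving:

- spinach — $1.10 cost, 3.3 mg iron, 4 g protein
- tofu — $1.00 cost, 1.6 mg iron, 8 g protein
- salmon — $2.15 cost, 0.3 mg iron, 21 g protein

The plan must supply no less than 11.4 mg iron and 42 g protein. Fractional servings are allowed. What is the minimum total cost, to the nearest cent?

$5.97

Two binding constraints pin down two serving amounts, so the optimal mix uses at most two foods. The candidates are each food alone (scaled to the tighter of iron/protein) and each pair with both constraints tight.
spinach only: max(11.4/3.3, 42/4) = 10.5 servings → $11.55.
tofu only: max(11.4/1.6, 42/8) = 7.125 servings → $7.12.
salmon only: max(11.4/0.3, 42/21) = 38 servings → $81.70.
spinach + tofu with both tight: 1.2 servings and 4.65 servings → $5.97.
spinach + salmon with both tight: 3.33 servings and 1.366 servings → $6.60.
tofu + salmon with both targets exact would need a negative amount; discard.
Cheapest feasible corner: $5.97.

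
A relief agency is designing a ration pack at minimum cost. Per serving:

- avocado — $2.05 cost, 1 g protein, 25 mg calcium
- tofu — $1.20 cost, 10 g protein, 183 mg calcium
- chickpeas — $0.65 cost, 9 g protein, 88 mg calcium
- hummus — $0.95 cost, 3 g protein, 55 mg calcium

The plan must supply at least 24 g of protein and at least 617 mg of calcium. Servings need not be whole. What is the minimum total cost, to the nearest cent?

$4.05

For a min-cost LP with two ≥-constraints, a basic feasible solution has at most two positive variables.
avocado only: max(24/1, 617/25) = 24.68 servings → $50.59.
tofu only: max(24/10, 617/183) = 3.372 servings → $4.05.
chickpeas only: max(24/9, 617/88) = 7.011 servings → $4.56.
hummus only: max(24/3, 617/55) = 11.22 servings → $10.66.
avocado + tofu: the both-tight solution has a negative serving — not a feasible corner.
avocado + chickpeas with both targets exact would need a negative amount; discard.
avocado + hummus with both targets exact would need a negative amount; discard.
tofu + chickpeas: intersection lies outside the first quadrant.
tofu + hummus with both targets exact would need a negative amount; discard.
chickpeas + hummus: intersection lies outside the first quadrant.
The minimum over all feasible corners is $4.05.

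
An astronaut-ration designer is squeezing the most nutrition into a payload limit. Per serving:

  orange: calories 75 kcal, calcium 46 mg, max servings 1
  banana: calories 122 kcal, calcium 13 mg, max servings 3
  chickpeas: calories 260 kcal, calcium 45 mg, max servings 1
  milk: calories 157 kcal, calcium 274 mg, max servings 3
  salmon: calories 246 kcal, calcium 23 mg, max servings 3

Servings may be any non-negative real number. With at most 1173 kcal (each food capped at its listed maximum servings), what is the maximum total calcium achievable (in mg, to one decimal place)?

952.1 mg

Calcium per kcal: milk 1.745, orange 0.6133, chickpeas 0.1731, banana 0.1066, salmon 0.0935.
Take 3 servings of milk: uses 471 kcal, +822.0 mg calcium (running total 822.0 mg).
Take 1 serving of orange: uses 75 kcal, +46.0 mg calcium (running total 868.0 mg).
Take 1 serving of chickpeas: uses 260 kcal, +45.0 mg calcium (running total 913.0 mg).
Take 3 servings of banana: uses 366 kcal, +39.0 mg calcium (running total 952.0 mg).
Take 0.004065 servings of salmon: uses 1 kcal, +0.1 mg calcium (running total 952.1 mg).
Filling greedily by calcium-per-kcal is optimal for one linear limit, giving 952.1 mg.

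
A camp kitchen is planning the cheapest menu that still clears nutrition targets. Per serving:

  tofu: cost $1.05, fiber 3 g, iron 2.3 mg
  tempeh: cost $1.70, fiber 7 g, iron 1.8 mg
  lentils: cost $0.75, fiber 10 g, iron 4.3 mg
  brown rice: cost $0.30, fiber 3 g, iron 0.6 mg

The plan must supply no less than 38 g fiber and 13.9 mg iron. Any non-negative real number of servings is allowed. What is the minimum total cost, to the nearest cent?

$2.85

With two linear requirements the optimum uses one or two foods; enumerate the corners.
tofu only: max(38/3, 13.9/2.3) = 12.67 servings → $13.30.
tempeh only: max(38/7, 13.9/1.8) = 7.722 servings → $13.13.
lentils only: max(38/10, 13.9/4.3) = 3.8 servings → $2.85.
brown rice only: max(38/3, 13.9/0.6) = 23.17 servings → $6.95.
tofu + tempeh with both tight: 2.701 servings and 4.271 servings → $10.10.
tofu + lentils: intersection lies outside the first quadrant.
tofu + brown rice with both tight: 3.706 servings and 8.961 servings → $6.58.
tempeh + lentils with both tight: 2.017 servings and 2.388 servings → $5.22.
tempeh + brown rice: the both-tight solution has a negative serving — not a feasible corner.
lentils + brown rice with both tight: 2.739 servings and 3.536 servings → $3.12.
So the least-cost plan costs $2.85.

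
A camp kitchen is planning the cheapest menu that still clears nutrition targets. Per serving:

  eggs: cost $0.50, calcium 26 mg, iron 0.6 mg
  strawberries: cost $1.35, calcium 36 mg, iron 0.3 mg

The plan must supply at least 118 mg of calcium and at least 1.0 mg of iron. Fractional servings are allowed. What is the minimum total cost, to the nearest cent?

Compare the cost at each extreme point of the feasible region.
eggs only: max(118/26, 1.0/0.6) = 4.538 servings → $2.27.
strawberries only: max(118/36, 1.0/0.3) = 3.333 servings → $4.50.
eggs + strawberries with both tight: 0.04348 servings and 3.246 servings → $4.40.
Cheapest feasible corner: $2.27.

$2.27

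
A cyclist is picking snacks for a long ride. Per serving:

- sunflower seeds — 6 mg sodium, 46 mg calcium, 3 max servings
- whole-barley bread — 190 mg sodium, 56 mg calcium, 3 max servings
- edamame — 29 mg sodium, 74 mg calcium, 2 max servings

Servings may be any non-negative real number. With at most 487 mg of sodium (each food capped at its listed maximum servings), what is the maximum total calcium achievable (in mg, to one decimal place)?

Calcium per mg sodium: sunflower seeds 7.667, edamame 2.552, whole-barley bread 0.2947.
Take 3 servings of sunflower seeds: uses 18 mg sodium, +138.0 mg calcium (running total 138.0 mg).
Take 2 servings of edamame: uses 58 mg sodium, +148.0 mg calcium (running total 286.0 mg).
Take 2.163 servings of whole-barley bread: uses 411 mg sodium, +121.1 mg calcium (running total 407.1 mg).
Greedy by best ratio exhausts the sodium allowance optimally: 407.1 mg.

407.1 mg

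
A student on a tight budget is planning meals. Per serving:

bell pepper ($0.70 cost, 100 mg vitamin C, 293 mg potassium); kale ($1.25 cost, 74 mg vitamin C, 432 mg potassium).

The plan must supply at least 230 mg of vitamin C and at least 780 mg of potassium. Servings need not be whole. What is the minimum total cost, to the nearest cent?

For a min-cost LP with two ≥-constraints, a basic feasible solution has at most two positive variables.
bell pepper only: max(230/100, 780/293) = 2.662 servings → $1.86.
kale only: max(230/74, 780/432) = 3.108 servings → $3.89.
bell pepper + kale with both tight: 1.935 servings and 0.4931 servings → $1.97.
Cheapest feasible corner: $1.86.

$1.86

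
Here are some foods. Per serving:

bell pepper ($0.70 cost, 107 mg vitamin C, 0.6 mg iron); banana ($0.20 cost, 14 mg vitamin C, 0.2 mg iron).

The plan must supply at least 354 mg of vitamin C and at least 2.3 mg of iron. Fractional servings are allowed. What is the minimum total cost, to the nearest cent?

$2.60

bell pepper only: max(354/107, 2.3/0.6) = 3.833 servings → $2.68.
banana only: max(354/14, 2.3/0.2) = 25.29 servings → $5.06.
bell pepper + banana with both tight: 2.969 servings and 2.592 servings → $2.60.
Cheapest feasible corner: $2.60.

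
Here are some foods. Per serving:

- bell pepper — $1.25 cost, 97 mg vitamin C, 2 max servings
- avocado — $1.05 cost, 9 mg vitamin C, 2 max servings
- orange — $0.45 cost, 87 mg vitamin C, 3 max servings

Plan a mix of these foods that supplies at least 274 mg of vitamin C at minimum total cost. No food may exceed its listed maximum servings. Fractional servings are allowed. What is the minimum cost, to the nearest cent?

Cost per mg of vitamin C: orange $0.0052, bell pepper $0.0129, avocado $0.1167.
Take 3 servings of orange: +261.0 mg vitamin C for $1.35 (total $1.35, still need 13.0 mg).
Take 0.134 servings of bell pepper: +13.0 mg vitamin C for $0.17 (total $1.52, still need 0.0 mg).
Filling from the cheapest source first is optimal under one linear minimum: $1.52.

$1.52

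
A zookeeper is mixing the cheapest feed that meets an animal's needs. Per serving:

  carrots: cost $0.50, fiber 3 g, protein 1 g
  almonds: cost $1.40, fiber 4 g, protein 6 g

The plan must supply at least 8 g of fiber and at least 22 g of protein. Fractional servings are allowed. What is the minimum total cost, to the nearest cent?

Two binding constraints pin down two serving amounts, so the optimal mix uses at most two foods. The candidates are each food alone (scaled to the tighter of fiber/protein) and each pair with both constraints tight.
carrots only: max(8/3, 22/1) = 22 servings → $11.00.
almonds only: max(8/4, 22/6) = 3.667 servings → $5.13.
carrots + almonds with both targets exact would need a negative amount; discard.
So the least-cost plan costs $5.13.

$5.13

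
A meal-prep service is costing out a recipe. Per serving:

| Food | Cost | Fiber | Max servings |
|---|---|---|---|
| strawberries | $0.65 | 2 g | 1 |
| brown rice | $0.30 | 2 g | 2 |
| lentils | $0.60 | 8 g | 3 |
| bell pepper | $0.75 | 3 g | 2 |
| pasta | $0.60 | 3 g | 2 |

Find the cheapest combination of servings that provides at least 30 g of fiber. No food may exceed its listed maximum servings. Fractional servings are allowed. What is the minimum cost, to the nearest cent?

Cost per g of fiber: lentils $0.0750, brown rice $0.1500, pasta $0.2000, bell pepper $0.2500, strawberries $0.3250.
Take 3 servings of lentils: +24.0 g fiber for $1.80 (total $1.80, still need 6.0 g).
Take 2 servings of brown rice: +4.0 g fiber for $0.60 (total $2.40, still need 2.0 g).
Take 0.6667 servings of pasta: +2.0 g fiber for $0.40 (total $2.80, still need 0.0 g).
Greedy by cheapest-per-g is optimal for a single linear constraint, so the minimum cost is $2.80.

$2.80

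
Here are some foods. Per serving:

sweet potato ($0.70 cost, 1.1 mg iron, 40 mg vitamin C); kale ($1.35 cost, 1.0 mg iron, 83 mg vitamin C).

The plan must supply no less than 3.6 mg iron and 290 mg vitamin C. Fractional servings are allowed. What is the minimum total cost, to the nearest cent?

sweet potato only: max(3.6/1.1, 290/40) = 7.25 servings → $5.08.
kale only: max(3.6/1.0, 290/83) = 3.6 servings → $4.86.
sweet potato + kale with both tight: 0.1715 servings and 3.411 servings → $4.73.
Cheapest feasible corner: $4.73.

$4.73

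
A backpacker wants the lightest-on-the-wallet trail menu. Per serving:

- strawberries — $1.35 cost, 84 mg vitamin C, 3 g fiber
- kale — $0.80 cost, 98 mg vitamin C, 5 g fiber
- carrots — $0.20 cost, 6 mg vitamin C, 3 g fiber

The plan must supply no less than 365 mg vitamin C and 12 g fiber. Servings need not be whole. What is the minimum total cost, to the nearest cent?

$2.98

Two binding constraints pin down two serving amounts, so the optimal mix uses at most two foods. The candidates are each food alone (scaled to the tighter of vitamin C/fiber) and each pair with both constraints tight.
strawberries only: max(365/84, 12/3) = 4.345 servings → $5.87.
kale only: max(365/98, 12/5) = 3.724 servings → $2.98.
carrots only: max(365/6, 12/3) = 60.83 servings → $12.17.
strawberries + kale: the both-tight solution has a negative serving — not a feasible corner.
strawberries + carrots with both targets exact would need a negative amount; discard.
kale + carrots: intersection lies outside the first quadrant.
So the least-cost plan costs $2.98.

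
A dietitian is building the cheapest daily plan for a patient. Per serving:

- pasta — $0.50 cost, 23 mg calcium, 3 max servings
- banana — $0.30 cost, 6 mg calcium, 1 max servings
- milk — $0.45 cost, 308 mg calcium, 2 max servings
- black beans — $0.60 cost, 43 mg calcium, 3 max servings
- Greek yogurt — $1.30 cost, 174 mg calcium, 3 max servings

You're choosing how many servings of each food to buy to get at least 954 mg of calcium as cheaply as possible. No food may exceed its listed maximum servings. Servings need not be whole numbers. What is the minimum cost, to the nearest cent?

Cost per mg of calcium: milk $0.0015, Greek yogurt $0.0075, black beans $0.0140, pasta $0.0217, banana $0.0500.
Take 2 servings of milk: +616.0 mg calcium for $0.90 (total $0.90, still need 338.0 mg).
Take 1.943 servings of Greek yogurt: +338.0 mg calcium for $2.53 (total $3.43, still need 0.0 mg).
Greedy by cheapest-per-mg is optimal for a single linear constraint, so the minimum cost is $3.43.

$3.43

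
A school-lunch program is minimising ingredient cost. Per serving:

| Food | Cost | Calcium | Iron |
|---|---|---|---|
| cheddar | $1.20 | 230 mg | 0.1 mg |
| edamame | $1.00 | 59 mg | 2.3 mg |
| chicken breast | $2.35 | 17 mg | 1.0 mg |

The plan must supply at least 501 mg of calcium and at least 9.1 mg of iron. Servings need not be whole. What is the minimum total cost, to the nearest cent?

cheddar only: max(501/230, 9.1/0.1) = 91 servings → $109.20.
edamame only: max(501/59, 9.1/2.3) = 8.492 servings → $8.49.
chicken breast only: max(501/17, 9.1/1.0) = 29.47 servings → $69.26.
cheddar + edamame with both tight: 1.176 servings and 3.905 servings → $5.32.
cheddar + chicken breast with both tight: 1.517 servings and 8.948 servings → $22.85.
edamame + chicken breast: intersection lies outside the first quadrant.
So the least-cost plan costs $5.32.

$5.32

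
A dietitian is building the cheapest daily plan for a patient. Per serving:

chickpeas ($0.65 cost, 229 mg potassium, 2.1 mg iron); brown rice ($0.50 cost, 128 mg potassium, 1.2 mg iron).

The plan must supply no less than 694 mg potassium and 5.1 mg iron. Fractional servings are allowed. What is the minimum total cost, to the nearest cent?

Two binding constraints pin down two serving amounts, so the optimal mix uses at most two foods. The candidates are each food alone (scaled to the tighter of potassium/iron) and each pair with both constraints tight.
chickpeas only: max(694/229, 5.1/2.1) = 3.031 servings → $1.97.
brown rice only: max(694/128, 5.1/1.2) = 5.422 servings → $2.71.
chickpeas + brown rice: the both-tight solution has a negative serving — not a feasible corner.
So the least-cost plan costs $1.97.

$1.97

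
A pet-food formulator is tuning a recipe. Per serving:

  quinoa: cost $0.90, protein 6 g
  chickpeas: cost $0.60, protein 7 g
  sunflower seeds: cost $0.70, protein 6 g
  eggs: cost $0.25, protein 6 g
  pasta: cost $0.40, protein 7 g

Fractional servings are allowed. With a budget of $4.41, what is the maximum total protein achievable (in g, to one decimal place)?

105.8 g

Protein per dollar: eggs 24, pasta 17.5, chickpeas 11.67, sunflower seeds 8.571, quinoa 6.667.
With no serving limits, spend the whole cost allowance on eggs: $4.41 / $0.25 × 6 g = 105.8 g.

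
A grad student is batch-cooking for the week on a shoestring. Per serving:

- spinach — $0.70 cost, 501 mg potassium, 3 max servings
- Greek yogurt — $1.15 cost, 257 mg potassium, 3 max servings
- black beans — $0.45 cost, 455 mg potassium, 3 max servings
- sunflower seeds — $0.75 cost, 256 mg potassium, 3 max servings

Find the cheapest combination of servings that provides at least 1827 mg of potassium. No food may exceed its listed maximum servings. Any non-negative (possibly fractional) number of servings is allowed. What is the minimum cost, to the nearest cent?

Cost per mg of potassium: black beans $0.0010, spinach $0.0014, sunflower seeds $0.0029, Greek yogurt $0.0045.
Take 3 servings of black beans: +1365.0 mg potassium for $1.35 (total $1.35, still need 462.0 mg).
Take 0.9222 servings of spinach: +462.0 mg potassium for $0.65 (total $2.00, still need 0.0 mg).
Filling from the cheapest source first is optimal under one linear minimum: $2.00.

$2.00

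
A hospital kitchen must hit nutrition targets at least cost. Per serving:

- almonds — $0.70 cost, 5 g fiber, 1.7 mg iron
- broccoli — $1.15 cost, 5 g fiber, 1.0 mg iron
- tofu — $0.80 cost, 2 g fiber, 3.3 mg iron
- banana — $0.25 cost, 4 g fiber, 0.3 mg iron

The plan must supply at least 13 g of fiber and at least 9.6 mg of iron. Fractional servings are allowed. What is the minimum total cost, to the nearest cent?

Check every corner: each single food scaled to meet both minima, and each pair solved so both constraints bind.
almonds only: max(13/5, 9.6/1.7) = 5.647 servings → $3.95.
broccoli only: max(13/5, 9.6/1.0) = 9.6 servings → $11.04.
tofu only: max(13/2, 9.6/3.3) = 6.5 servings → $5.20.
banana only: max(13/4, 9.6/0.3) = 32 servings → $8.00.
almonds + broccoli: the both-tight solution has a negative serving — not a feasible corner.
almonds + tofu with both tight: 1.809 servings and 1.977 servings → $2.85.
almonds + banana: intersection lies outside the first quadrant.
broccoli + tofu with both tight: 1.634 servings and 2.414 servings → $3.81.
broccoli + banana with both targets exact would need a negative amount; discard.
tofu + banana with both tight: 2.738 servings and 1.881 servings → $2.66.
So the least-cost plan costs $2.66.

$2.66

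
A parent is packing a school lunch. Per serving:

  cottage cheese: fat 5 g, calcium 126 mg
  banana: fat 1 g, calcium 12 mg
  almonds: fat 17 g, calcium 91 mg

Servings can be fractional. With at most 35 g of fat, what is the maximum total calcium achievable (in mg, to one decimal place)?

882.0 mg

Calcium per g fat: cottage cheese 25.2, banana 12, almonds 5.353.
With no serving limits, spend the whole fat allowance on cottage cheese: 35 g / 5 g × 126 mg = 882.0 mg.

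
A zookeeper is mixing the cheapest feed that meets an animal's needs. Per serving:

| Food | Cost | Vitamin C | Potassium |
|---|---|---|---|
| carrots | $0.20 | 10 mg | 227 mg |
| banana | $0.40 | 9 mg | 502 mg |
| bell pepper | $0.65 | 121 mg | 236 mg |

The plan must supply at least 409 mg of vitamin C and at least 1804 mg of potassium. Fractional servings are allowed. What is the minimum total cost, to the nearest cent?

carrots only: max(409/10, 1804/227) = 40.9 servings → $8.18.
banana only: max(409/9, 1804/502) = 45.44 servings → $18.18.
bell pepper only: max(409/121, 1804/236) = 7.644 servings → $4.97.
carrots + banana with both targets exact would need a negative amount; discard.
carrots + bell pepper with both tight: 4.85 servings and 2.979 servings → $2.91.
banana + bell pepper with both tight: 2.077 servings and 3.226 servings → $2.93.
Cheapest feasible corner: $2.91.

$2.91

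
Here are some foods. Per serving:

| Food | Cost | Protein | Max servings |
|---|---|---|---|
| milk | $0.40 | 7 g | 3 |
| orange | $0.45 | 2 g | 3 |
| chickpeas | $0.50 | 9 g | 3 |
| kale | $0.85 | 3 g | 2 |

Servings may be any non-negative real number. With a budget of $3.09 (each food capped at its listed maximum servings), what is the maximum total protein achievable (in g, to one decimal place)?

49.7 g

Protein per dollar: chickpeas 18, milk 17.5, orange 4.444, kale 3.529.
Take 3 servings of chickpeas: spends $1.50, +27.0 g protein (running total 27.0 g).
Take 3 servings of milk: spends $1.20, +21.0 g protein (running total 48.0 g).
Take 0.8667 servings of orange: spends $0.39, +1.7 g protein (running total 49.7 g).
Filling greedily by protein-per-dollar is optimal for one linear limit, giving 49.7 g.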